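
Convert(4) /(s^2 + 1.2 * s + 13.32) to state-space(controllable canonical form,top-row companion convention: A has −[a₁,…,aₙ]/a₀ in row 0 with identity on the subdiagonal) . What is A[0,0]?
Reachable canonical form for den = s^2 + 1.2*s + 13.32: top row of A = -[a₁,a₂,...,aₙ]/a₀, ones on the subdiagonal, zeros elsewhere.
A = [[-1.2, -13.32], [1, 0]].
A[0,0] = -1.2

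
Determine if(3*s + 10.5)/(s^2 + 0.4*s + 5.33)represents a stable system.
Denominator: s^2 + 0.4*s + 5.33. Poles: -0.2 + 2.3j, -0.2 - 2.3j. All Re(p)<0: Yes (stable)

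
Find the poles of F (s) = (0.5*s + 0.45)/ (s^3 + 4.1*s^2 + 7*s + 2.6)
Set denominator = 0: s^3 + 4.1*s^2 + 7*s + 2.6 = (s + 0.5)(s^2 + 3.6*s + 5.2) = 0 → Poles: -0.5, -1.8 + 1.4j, -1.8 - 1.4j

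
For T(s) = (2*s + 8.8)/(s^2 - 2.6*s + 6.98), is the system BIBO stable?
Denominator: s^2 - 2.6*s + 6.98. Poles: 1.3 + 2.3j, 1.3 - 2.3j. All Re(p)<0: No (unstable)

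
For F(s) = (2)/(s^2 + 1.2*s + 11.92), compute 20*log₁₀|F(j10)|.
Substitute s = j*10: F(j10) = -0.0222928 - 0.00303717j.
|F(j10)| = sqrt(Re² + Im²) = 0.0225.
20*log₁₀(0.0225) = -32.96 dB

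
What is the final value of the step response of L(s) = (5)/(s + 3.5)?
FVT: lim_{t→∞} y(t) = lim_{s→0} s*Y(s) where Y(s) = L(s)/s.
= lim_{s→0} L(s) = L(0) = num(0)/den(0) = 5/3.5 = 1.429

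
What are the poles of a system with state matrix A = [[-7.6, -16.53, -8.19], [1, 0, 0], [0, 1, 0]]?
Eigenvalues solve det(λI - A) = 0.
Characteristic polynomial: λ^3 + 7.6*λ^2 + 16.53*λ + 8.19 = 0.
Factor: (λ + 3.9)(λ + 0.7)(λ + 3) = 0.
Roots: -0.7, -3, -3.9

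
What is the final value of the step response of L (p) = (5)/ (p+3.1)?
FVT: lim_{t→∞} y(t) = lim_{p→0} p*Y(p) where Y(p) = L(p)/p.
= lim_{p→0} L(p) = L(0) = num(0)/den(0) = 5/3.1 = 1.613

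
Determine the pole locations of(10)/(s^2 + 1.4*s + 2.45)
Set denominator = 0: s^2 + 1.4*s + 2.45 = 0 → Poles: -0.7 + 1.4j, -0.7 - 1.4j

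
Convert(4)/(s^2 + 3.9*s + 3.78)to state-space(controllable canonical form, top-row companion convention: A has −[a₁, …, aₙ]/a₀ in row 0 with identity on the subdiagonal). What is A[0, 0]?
Reachable canonical form for den = s^2 + 3.9*s + 3.78: top row of A = -[a₁,a₂,...,aₙ]/a₀, ones on the subdiagonal, zeros elsewhere.
A = [[-3.9, -3.78], [1, 0]].
A[0,0] = -3.9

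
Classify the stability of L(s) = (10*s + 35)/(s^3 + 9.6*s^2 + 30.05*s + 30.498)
Denominator: s^3 + 9.6*s^2 + 30.05*s + 30.498 = (s + 3.4)(s + 3.9)(s + 2.3). Poles: -2.3, -3.4, -3.9. Stable (all poles in LHP)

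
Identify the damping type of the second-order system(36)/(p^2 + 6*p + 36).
Standard form: ωn²/(p²+2ζωn·p+ωn²) gives ωn=6, ζ=0.5.
Underdamped (ζ = 0.5 < 1)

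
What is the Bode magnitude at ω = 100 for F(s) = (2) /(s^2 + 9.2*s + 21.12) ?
Substitute s = j*100: F(j100) = -0.000198734 - 1.83222e-05j.
|F(j100)| = sqrt(Re² + Im²) = 0.0001996.
20*log₁₀(0.0001996) = -74.00 dB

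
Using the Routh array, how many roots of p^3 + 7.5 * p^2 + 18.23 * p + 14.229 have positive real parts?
Routh array:
p^3: [1, 18.23]; p^2: [7.5, 14.229]; p^1: [16.3328]; p^0: [14.229]
First column: [1, 7.5, 16.3328, 14.229]. Sign changes = RHP roots = 0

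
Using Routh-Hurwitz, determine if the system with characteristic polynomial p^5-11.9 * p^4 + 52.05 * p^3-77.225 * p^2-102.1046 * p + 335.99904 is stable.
Routh array:
p^5: [1, 52.05, -102.1046]; p^4: [-11.9, -77.225, 335.99904]; p^3: [45.5605, -73.8694]; p^2: [-96.519, 335.99904]; p^1: [84.7344]; p^0: [335.99904]
First column: [1, -11.9, 45.5605, -96.519, 84.7344, 335.99904]. Sign changes = 4.
No, unstable (4 RHP root(s))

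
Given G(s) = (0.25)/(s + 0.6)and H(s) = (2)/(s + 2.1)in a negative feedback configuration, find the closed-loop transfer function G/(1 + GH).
Closed-loop T = G/(1+GH).
Numerator: G_num * H_den = 0.25*s + 0.525.
Denominator: G_den * H_den + G_num * H_num = (s^2 + 2.7*s + 1.26) + (0.5) = s^2 + 2.7*s + 1.76.
T(s) = (0.25*s + 0.525)/(s^2 + 2.7*s + 1.76)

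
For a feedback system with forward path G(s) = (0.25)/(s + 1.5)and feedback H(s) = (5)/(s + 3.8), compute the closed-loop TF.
Closed-loop T = G/(1+GH).
Numerator: G_num * H_den = 0.25*s + 0.95.
Denominator: G_den * H_den + G_num * H_num = (s^2 + 5.3*s + 5.7) + (1.25) = s^2 + 5.3*s + 6.95.
T(s) = (0.25*s + 0.95)/(s^2 + 5.3*s + 6.95)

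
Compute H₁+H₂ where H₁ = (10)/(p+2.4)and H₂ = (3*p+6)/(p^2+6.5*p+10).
Parallel: H = H₁ + H₂ = (n₁·d₂ + n₂·d₁)/(d₁·d₂).
n₁·d₂ = 10*p^2 + 65*p + 100. n₂·d₁ = 3*p^2 + 13.2*p + 14.4. Sum = 13*p^2 + 78.2*p + 114.4. d₁·d₂ = p^3 + 8.9*p^2 + 25.6*p + 24.
H(p) = (13*p^2 + 78.2*p + 114.4)/(p^3 + 8.9*p^2 + 25.6*p + 24)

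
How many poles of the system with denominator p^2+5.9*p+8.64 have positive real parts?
p^2 + 5.9*p + 8.64 = (p + 3.2)(p + 2.7). Poles: -2.7, -3.2. RHP poles (Re>0): 0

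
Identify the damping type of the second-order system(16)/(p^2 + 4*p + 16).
Standard form: ωn²/(p²+2ζωn·p+ωn²) gives ωn=4, ζ=0.5.
Underdamped (ζ = 0.5 < 1)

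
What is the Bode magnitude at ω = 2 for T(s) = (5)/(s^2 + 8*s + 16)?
Substitute s = j*2: T(j2) = 0.15 - 0.2j.
|T(j2)| = sqrt(Re² + Im²) = 0.25.
20*log₁₀(0.25) = -12.04 dB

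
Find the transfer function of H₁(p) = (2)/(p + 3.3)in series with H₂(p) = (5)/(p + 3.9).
Series: H = H₁ · H₂ = (n₁·n₂)/(d₁·d₂).
Num: n₁·n₂ = 10. Den: d₁·d₂ = p^2 + 7.2*p + 12.87.
H(p) = (10)/(p^2 + 7.2*p + 12.87)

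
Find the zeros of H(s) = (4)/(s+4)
Numerator is a nonzero constant (4) → Zeros: none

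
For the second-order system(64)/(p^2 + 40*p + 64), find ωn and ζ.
Standard form: ωn²/(p²+2ζωn·p+ωn²).
const=64=ωn² → ωn=8, p coeff=40=2ζωn → ζ=2.5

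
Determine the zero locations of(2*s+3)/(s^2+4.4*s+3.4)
Set numerator = 0: 2*s + 3 = 0 → Zeros: -1.5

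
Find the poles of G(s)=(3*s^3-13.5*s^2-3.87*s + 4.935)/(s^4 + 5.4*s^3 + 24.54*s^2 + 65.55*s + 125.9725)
Set denominator = 0: s^4 + 5.4*s^3 + 24.54*s^2 + 65.55*s + 125.9725 = (s^2 + 0.4*s + 12.29)(s^2 + 5*s + 10.25) = 0 → Poles: -0.2 + 3.5j, -0.2 - 3.5j, -2.5 + 2j, -2.5 - 2j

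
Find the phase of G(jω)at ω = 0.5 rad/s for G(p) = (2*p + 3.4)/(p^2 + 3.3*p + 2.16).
Substitute p = j*0.5: G(j0.5) = 1.27837 - 0.580793j.
∠G(j0.5) = atan2(Im, Re) = atan2(-0.580793, 1.27837) = -24.43°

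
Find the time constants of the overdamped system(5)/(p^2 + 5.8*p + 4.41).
Overdamped: real poles at -0.9, -4.9. τ = -1/pole → τ₁ = 1.111, τ₂ = 0.2041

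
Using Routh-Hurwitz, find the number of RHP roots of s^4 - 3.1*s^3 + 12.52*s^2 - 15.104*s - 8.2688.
Routh array:
s^4: [1, 12.52, -8.2688]; s^3: [-3.1, -15.104]; s^2: [7.64774, -8.2688]; s^1: [-18.4557]; s^0: [-8.2688]
First column: [1, -3.1, 7.64774, -18.4557, -8.2688]. Sign changes = RHP roots = 3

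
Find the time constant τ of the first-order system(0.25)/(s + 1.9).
First-order system: τ = -1/pole. Pole = -1.9. τ = -1/(-1.9) = 0.5263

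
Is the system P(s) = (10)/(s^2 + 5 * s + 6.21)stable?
Denominator: s^2 + 5*s + 6.21 = (s + 2.7)(s + 2.3). Poles: -2.3, -2.7. All Re(p)<0: Yes (stable)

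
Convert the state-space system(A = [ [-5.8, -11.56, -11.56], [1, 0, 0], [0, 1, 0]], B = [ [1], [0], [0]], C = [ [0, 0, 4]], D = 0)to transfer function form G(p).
G(p) = C(pI - A)⁻¹B + D.
Characteristic polynomial det(pI - A) = p^3 + 5.8*p^2 + 11.56*p + 11.56.
Numerator from C·adj(pI-A)·B + D·det(pI-A) = 4.
G(p) = (4)/(p^3 + 5.8*p^2 + 11.56*p + 11.56)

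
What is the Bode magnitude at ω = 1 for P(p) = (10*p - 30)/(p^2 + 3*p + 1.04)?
Substitute p = j*1: P(j1) = 3.19943 + 10.0427j.
|P(j1)| = sqrt(Re² + Im²) = 10.54.
20*log₁₀(10.54) = 20.46 dB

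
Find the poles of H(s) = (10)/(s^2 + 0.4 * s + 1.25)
Set denominator = 0: s^2 + 0.4*s + 1.25 = 0 → Poles: -0.2 + 1.1j, -0.2 - 1.1j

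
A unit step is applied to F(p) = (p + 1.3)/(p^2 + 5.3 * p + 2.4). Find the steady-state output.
FVT: lim_{t→∞} y(t) = lim_{p→0} p*Y(p) where Y(p) = F(p)/p.
= lim_{p→0} F(p) = F(0) = num(0)/den(0) = 1.3/2.4 = 0.5417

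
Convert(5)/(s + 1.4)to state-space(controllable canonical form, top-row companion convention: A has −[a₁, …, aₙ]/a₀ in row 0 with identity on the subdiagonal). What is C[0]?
Reachable canonical form: C = numerator coefficients (right-aligned, zero-padded to length n).
num = 5, C = [[5]].
C[0] = 5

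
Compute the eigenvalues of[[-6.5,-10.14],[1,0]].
Eigenvalues solve det(λI - A) = 0.
Characteristic polynomial: λ^2 + 6.5*λ + 10.14 = 0.
Factor: (λ + 2.6)(λ + 3.9) = 0.
Roots: -2.6, -3.9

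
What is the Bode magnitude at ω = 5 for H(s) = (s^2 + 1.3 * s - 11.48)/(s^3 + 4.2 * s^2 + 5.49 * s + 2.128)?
Substitute s = j*5: H(j5) = 0.155169 - 0.210327j.
|H(j5)| = sqrt(Re² + Im²) = 0.2614.
20*log₁₀(0.2614) = -11.65 dB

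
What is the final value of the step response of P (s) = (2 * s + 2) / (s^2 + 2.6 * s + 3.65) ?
FVT: lim_{t→∞} y(t) = lim_{s→0} s*Y(s) where Y(s) = P(s)/s.
= lim_{s→0} P(s) = P(0) = num(0)/den(0) = 2/3.65 = 0.5479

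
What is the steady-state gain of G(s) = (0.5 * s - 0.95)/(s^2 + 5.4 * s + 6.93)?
DC gain = G(0) = num(0)/den(0) = -0.95/6.93 = -0.1371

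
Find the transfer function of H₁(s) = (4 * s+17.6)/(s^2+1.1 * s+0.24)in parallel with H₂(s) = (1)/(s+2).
Parallel: H = H₁ + H₂ = (n₁·d₂ + n₂·d₁)/(d₁·d₂).
n₁·d₂ = 4*s^2 + 25.6*s + 35.2. n₂·d₁ = s^2 + 1.1*s + 0.24. Sum = 5*s^2 + 26.7*s + 35.44. d₁·d₂ = s^3 + 3.1*s^2 + 2.44*s + 0.48.
H(s) = (5*s^2 + 26.7*s + 35.44)/(s^3 + 3.1*s^2 + 2.44*s + 0.48)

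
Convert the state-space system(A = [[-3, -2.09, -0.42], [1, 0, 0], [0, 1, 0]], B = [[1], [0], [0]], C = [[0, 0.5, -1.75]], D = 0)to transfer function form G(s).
G(s) = C(sI - A)⁻¹B + D.
Characteristic polynomial det(sI - A) = s^3 + 3*s^2 + 2.09*s + 0.42.
Numerator from C·adj(sI-A)·B + D·det(sI-A) = 0.5*s - 1.75.
G(s) = (0.5*s - 1.75)/(s^3 + 3*s^2 + 2.09*s + 0.42)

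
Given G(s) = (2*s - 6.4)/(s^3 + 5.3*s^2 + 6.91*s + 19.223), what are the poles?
Set denominator = 0: s^3 + 5.3*s^2 + 6.91*s + 19.223 = (s + 4.7)(s^2 + 0.6*s + 4.09) = 0 → Poles: -0.3 + 2j, -0.3 - 2j, -4.7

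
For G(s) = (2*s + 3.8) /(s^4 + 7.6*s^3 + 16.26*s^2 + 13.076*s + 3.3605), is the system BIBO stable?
Denominator: s^4 + 7.6*s^3 + 16.26*s^2 + 13.076*s + 3.3605 = (s + 0.5)(s + 1.1)(s + 4.7)(s + 1.3). Poles: -0.5, -1.1, -1.3, -4.7. All Re(p)<0: Yes (stable)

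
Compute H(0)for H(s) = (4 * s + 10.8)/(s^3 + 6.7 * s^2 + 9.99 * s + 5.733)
DC gain = H(0) = num(0)/den(0) = 10.8/5.733 = 1.884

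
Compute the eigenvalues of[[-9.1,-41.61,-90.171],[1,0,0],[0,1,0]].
Eigenvalues solve det(λI - A) = 0.
Characteristic polynomial: λ^3 + 9.1*λ^2 + 41.61*λ + 90.171 = 0.
Factor: (λ + 4.3)(λ^2 + 4.8*λ + 20.97) = 0.
Roots: -2.4 + 3.9j, -2.4 - 3.9j, -4.3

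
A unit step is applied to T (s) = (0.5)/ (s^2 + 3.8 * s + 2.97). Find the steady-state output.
FVT: lim_{t→∞} y(t) = lim_{s→0} s*Y(s) where Y(s) = T(s)/s.
= lim_{s→0} T(s) = T(0) = num(0)/den(0) = 0.5/2.97 = 0.1684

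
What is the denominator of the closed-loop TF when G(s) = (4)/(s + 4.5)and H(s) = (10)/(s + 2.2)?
Characteristic poly = G_den * H_den + G_num * H_num = (s^2 + 6.7*s + 9.9) + (40) = s^2 + 6.7*s + 49.9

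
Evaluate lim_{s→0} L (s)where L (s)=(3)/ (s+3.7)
DC gain = L(0) = num(0)/den(0) = 3/3.7 = 0.8108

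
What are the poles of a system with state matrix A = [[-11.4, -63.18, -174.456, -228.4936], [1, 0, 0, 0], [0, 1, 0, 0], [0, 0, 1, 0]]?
Eigenvalues solve det(λI - A) = 0.
Characteristic polynomial: λ^4 + 11.4*λ^3 + 63.18*λ^2 + 174.456*λ + 228.4936 = 0.
Factor: (λ^2 + 5.6*λ + 12.68)(λ^2 + 5.8*λ + 18.02) = 0.
Roots: -2.8 + 2.2j, -2.8 - 2.2j, -2.9 + 3.1j, -2.9 - 3.1j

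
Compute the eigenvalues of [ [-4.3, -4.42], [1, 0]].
Eigenvalues solve det(λI - A) = 0.
Characteristic polynomial: λ^2 + 4.3*λ + 4.42 = 0.
Factor: (λ + 1.7)(λ + 2.6) = 0.
Roots: -1.7, -2.6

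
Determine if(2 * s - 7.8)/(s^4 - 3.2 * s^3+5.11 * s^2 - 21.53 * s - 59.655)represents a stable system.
Denominator: s^4 - 3.2*s^3 + 5.11*s^2 - 21.53*s - 59.655 = (s - 4.1)(s + 1.5)(s^2 - 0.6*s + 9.7). Poles: -1.5, 0.3 + 3.1j, 0.3 - 3.1j, 4.1. All Re(p)<0: No (unstable)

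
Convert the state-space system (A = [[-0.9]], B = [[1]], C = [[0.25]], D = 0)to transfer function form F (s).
F(s) = C(sI - A)⁻¹B + D.
Characteristic polynomial det(sI - A) = s + 0.9.
Numerator from C·adj(sI-A)·B + D·det(sI-A) = 0.25.
F(s) = (0.25)/(s + 0.9)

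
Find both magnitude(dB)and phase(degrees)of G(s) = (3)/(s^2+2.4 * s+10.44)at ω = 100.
Substitute s = j*100: G(j100) = -0.00030014 - 7.2109e-06j.
|G| = 20*log₁₀(sqrt(Re²+Im²)) = -70.45 dB.
∠G = atan2(Im, Re) = -178.62°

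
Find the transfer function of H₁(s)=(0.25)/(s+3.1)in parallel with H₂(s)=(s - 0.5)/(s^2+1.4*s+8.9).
Parallel: H = H₁ + H₂ = (n₁·d₂ + n₂·d₁)/(d₁·d₂).
n₁·d₂ = 0.25*s^2 + 0.35*s + 2.225. n₂·d₁ = s^2 + 2.6*s - 1.55. Sum = 1.25*s^2 + 2.95*s + 0.675. d₁·d₂ = s^3 + 4.5*s^2 + 13.24*s + 27.59.
H(s) = (1.25*s^2 + 2.95*s + 0.675)/(s^3 + 4.5*s^2 + 13.24*s + 27.59)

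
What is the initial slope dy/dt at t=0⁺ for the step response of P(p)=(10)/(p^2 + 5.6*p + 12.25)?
IVT: y'(0⁺) = lim_{p→∞} p²·Y(p) = lim_{p→∞} p·P(p).
deg(num) = 0, deg(den) = 2, relative degree = 2 ≥ 2, so p·P(p) → 0. Initial slope = 0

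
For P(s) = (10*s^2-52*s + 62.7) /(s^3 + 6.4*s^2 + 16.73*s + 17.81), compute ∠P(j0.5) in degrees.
Substitute s = j*0.5: P(j0.5) = 2.30327 - 2.77476j.
∠P(j0.5) = atan2(Im, Re) = atan2(-2.77476, 2.30327) = -50.30°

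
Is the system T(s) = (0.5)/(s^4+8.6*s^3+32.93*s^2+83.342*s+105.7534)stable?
Denominator: s^4 + 8.6*s^3 + 32.93*s^2 + 83.342*s + 105.7534 = (s + 3.1)(s + 3.7)(s^2 + 1.8*s + 9.22). Poles: -0.9 + 2.9j, -0.9 - 2.9j, -3.1, -3.7. All Re(p)<0: Yes (stable)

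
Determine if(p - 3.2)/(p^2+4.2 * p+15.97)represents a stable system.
Denominator: p^2 + 4.2*p + 15.97. Poles: -2.1 + 3.4j, -2.1 - 3.4j. All Re(p)<0: Yes (stable)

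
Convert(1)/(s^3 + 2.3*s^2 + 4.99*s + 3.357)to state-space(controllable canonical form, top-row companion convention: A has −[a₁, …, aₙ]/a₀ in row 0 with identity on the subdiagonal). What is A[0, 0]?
Reachable canonical form for den = s^3 + 2.3*s^2 + 4.99*s + 3.357: top row of A = -[a₁,a₂,...,aₙ]/a₀, ones on the subdiagonal, zeros elsewhere.
A = [[-2.3, -4.99, -3.357], [1, 0, 0], [0, 1, 0]].
A[0,0] = -2.3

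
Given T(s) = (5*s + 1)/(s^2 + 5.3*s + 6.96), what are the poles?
Set denominator = 0: s^2 + 5.3*s + 6.96 = (s + 2.9)(s + 2.4) = 0 → Poles: -2.4, -2.9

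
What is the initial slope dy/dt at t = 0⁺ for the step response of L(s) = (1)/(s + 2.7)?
IVT: y'(0⁺) = lim_{s→∞} s²·Y(s) = lim_{s→∞} s·L(s).
deg(num) = 0, deg(den) = 1, relative degree = 1, so s·L(s) → (leading num)/(leading den) = 1/1 = 1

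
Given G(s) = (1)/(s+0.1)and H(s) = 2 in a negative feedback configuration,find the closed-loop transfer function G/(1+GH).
Closed-loop T = G/(1+GH).
Numerator: G_num * H_den = 1.
Denominator: G_den * H_den + G_num * H_num = (s + 0.1) + (2) = s + 2.1.
T(s) = (1)/(s + 2.1)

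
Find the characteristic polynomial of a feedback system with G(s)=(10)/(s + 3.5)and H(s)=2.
Characteristic poly = G_den * H_den + G_num * H_num = (s + 3.5) + (20) = s + 23.5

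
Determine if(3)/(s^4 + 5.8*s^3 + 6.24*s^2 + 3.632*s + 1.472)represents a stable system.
Denominator: s^4 + 5.8*s^3 + 6.24*s^2 + 3.632*s + 1.472 = (s + 0.8)(s + 4.6)(s^2 + 0.4*s + 0.4). Poles: -0.2 + 0.6j, -0.2 - 0.6j, -0.8, -4.6. All Re(p)<0: Yes (stable)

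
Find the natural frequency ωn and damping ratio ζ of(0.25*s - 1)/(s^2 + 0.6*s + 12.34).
Underdamped: complex pole -0.3 + 3.5j. ωn = |pole| = 3.513, ζ = -Re(pole)/ωn = 0.0854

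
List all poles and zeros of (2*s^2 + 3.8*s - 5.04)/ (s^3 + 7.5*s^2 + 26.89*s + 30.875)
Set denominator = 0: s^3 + 7.5*s^2 + 26.89*s + 30.875 = (s + 1.9)(s^2 + 5.6*s + 16.25) = 0 → Poles: -1.9, -2.8 + 2.9j, -2.8 - 2.9j
Set numerator = 0: 2*s^2 + 3.8*s - 5.04 = 2*(s - 0.9)(s + 2.8) = 0 → Zeros: -2.8, 0.9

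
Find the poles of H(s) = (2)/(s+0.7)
Set denominator = 0: s + 0.7 = 0 → Poles: -0.7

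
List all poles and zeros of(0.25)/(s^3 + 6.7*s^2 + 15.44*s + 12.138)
Set denominator = 0: s^3 + 6.7*s^2 + 15.44*s + 12.138 = (s + 2.1)(s^2 + 4.6*s + 5.78) = 0 → Poles: -2.1, -2.3 + 0.7j, -2.3 - 0.7j
Numerator is a nonzero constant (0.25) → Zeros: none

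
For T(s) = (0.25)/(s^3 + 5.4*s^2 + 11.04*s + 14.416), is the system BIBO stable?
Denominator: s^3 + 5.4*s^2 + 11.04*s + 14.416 = (s + 3.4)(s^2 + 2*s + 4.24). Poles: -1 + 1.8j, -1 - 1.8j, -3.4. All Re(p)<0: Yes (stable)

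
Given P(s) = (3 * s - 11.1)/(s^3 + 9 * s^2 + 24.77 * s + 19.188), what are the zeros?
Set numerator = 0: 3*s - 11.1 = 0 → Zeros: 3.7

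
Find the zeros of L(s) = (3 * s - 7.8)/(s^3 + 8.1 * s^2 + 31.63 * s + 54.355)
Set numerator = 0: 3*s - 7.8 = 0 → Zeros: 2.6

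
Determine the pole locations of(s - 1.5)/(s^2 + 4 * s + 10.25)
Set denominator = 0: s^2 + 4*s + 10.25 = 0 → Poles: -2 + 2.5j, -2 - 2.5j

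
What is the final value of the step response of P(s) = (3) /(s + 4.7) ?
FVT: lim_{t→∞} y(t) = lim_{s→0} s*Y(s) where Y(s) = P(s)/s.
= lim_{s→0} P(s) = P(0) = num(0)/den(0) = 3/4.7 = 0.6383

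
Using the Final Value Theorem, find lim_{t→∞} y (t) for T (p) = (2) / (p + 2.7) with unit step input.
FVT: lim_{t→∞} y(t) = lim_{p→0} p*Y(p) where Y(p) = T(p)/p.
= lim_{p→0} T(p) = T(0) = num(0)/den(0) = 2/2.7 = 0.7407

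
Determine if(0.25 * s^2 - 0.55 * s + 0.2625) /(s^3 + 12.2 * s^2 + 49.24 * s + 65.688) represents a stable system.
Denominator: s^3 + 12.2*s^2 + 49.24*s + 65.688 = (s + 3.4)(s + 4.6)(s + 4.2). Poles: -3.4, -4.2, -4.6. All Re(p)<0: Yes (stable)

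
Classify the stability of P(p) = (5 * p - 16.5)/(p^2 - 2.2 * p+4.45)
Denominator: p^2 - 2.2*p + 4.45. Poles: 1.1 + 1.8j, 1.1 - 1.8j. Unstable (2 pole(s) in RHP)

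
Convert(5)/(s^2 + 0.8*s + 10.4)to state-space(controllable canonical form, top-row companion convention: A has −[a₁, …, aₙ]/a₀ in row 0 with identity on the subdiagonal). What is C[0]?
Reachable canonical form: C = numerator coefficients (right-aligned, zero-padded to length n).
num = 5, C = [[0, 5]].
C[0] = 0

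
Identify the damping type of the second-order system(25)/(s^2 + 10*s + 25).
Standard form: ωn²/(s²+2ζωn·s+ωn²) gives ωn=5, ζ=1.
Critically damped (ζ = 1)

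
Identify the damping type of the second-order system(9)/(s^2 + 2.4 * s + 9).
Standard form: ωn²/(s²+2ζωn·s+ωn²) gives ωn=3, ζ=0.4.
Underdamped (ζ = 0.4 < 1)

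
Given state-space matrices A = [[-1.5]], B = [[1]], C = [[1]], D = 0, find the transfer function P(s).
P(s) = C(sI - A)⁻¹B + D.
Characteristic polynomial det(sI - A) = s + 1.5.
Numerator from C·adj(sI-A)·B + D·det(sI-A) = 1.
P(s) = (1)/(s + 1.5)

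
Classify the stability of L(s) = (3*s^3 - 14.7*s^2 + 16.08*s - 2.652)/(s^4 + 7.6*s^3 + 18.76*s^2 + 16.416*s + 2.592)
Denominator: s^4 + 7.6*s^3 + 18.76*s^2 + 16.416*s + 2.592 = (s + 3.6)(s + 0.2)(s + 2)(s + 1.8). Poles: -0.2, -1.8, -2, -3.6. Stable (all poles in LHP)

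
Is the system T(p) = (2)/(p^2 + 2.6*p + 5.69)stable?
Denominator: p^2 + 2.6*p + 5.69. Poles: -1.3 + 2j, -1.3 - 2j. All Re(p)<0: Yes (stable)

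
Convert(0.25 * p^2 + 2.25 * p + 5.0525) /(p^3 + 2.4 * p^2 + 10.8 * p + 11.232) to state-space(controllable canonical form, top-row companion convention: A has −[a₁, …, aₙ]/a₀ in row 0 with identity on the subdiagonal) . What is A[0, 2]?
Reachable canonical form for den = p^3 + 2.4*p^2 + 10.8*p + 11.232: top row of A = -[a₁,a₂,...,aₙ]/a₀, ones on the subdiagonal, zeros elsewhere.
A = [[-2.4, -10.8, -11.232], [1, 0, 0], [0, 1, 0]].
A[0,2] = -11.232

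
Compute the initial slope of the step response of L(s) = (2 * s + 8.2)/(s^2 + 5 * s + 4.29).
IVT: y'(0⁺) = lim_{s→∞} s²·Y(s) = lim_{s→∞} s·L(s).
deg(num) = 1, deg(den) = 2, relative degree = 1, so s·L(s) → (leading num)/(leading den) = 2/1 = 2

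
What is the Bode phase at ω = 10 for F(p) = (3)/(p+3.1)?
Substitute p = j*10: F(j10) = 0.0848463 - 0.273698j.
∠F(j10) = atan2(Im, Re) = atan2(-0.273698, 0.0848463) = -72.78°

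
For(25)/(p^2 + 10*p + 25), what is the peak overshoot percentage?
Standard form: ωn²/(p²+2ζωn·p+ωn²) → ωn = 5, ζ = 1.
ζ ≥ 1, so the response is non-oscillatory: peak overshoot = 0%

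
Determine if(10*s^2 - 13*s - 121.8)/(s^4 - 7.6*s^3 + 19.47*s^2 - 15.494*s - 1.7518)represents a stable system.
Denominator: s^4 - 7.6*s^3 + 19.47*s^2 - 15.494*s - 1.7518 = (s - 1.9)(s + 0.1)(s^2 - 5.8*s + 9.22). Poles: -0.1, 1.9, 2.9 + 0.9j, 2.9 - 0.9j. All Re(p)<0: No (unstable)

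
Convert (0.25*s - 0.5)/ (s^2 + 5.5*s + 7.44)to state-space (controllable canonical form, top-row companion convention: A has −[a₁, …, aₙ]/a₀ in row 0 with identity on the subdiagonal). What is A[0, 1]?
Reachable canonical form for den = s^2 + 5.5*s + 7.44: top row of A = -[a₁,a₂,...,aₙ]/a₀, ones on the subdiagonal, zeros elsewhere.
A = [[-5.5, -7.44], [1, 0]].
A[0,1] = -7.44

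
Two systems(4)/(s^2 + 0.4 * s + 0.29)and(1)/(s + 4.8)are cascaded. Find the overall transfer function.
Series: H = H₁ · H₂ = (n₁·n₂)/(d₁·d₂).
Num: n₁·n₂ = 4. Den: d₁·d₂ = s^3 + 5.2*s^2 + 2.21*s + 1.392.
H(s) = (4)/(s^3 + 5.2*s^2 + 2.21*s + 1.392)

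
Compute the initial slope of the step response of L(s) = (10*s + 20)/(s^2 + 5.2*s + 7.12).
IVT: y'(0⁺) = lim_{s→∞} s²·Y(s) = lim_{s→∞} s·L(s).
deg(num) = 1, deg(den) = 2, relative degree = 1, so s·L(s) → (leading num)/(leading den) = 10/1 = 10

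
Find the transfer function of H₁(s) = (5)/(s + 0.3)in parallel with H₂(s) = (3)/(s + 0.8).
Parallel: H = H₁ + H₂ = (n₁·d₂ + n₂·d₁)/(d₁·d₂).
n₁·d₂ = 5*s + 4. n₂·d₁ = 3*s + 0.9. Sum = 8*s + 4.9. d₁·d₂ = s^2 + 1.1*s + 0.24.
H(s) = (8*s + 4.9)/(s^2 + 1.1*s + 0.24)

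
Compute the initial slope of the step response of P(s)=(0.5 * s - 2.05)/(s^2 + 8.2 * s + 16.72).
IVT: y'(0⁺) = lim_{s→∞} s²·Y(s) = lim_{s→∞} s·P(s).
deg(num) = 1, deg(den) = 2, relative degree = 1, so s·P(s) → (leading num)/(leading den) = 0.5/1 = 0.5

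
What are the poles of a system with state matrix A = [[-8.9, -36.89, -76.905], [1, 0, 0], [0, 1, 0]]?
Eigenvalues solve det(λI - A) = 0.
Characteristic polynomial: λ^3 + 8.9*λ^2 + 36.89*λ + 76.905 = 0.
Factor: (λ + 4.5)(λ^2 + 4.4*λ + 17.09) = 0.
Roots: -2.2 + 3.5j, -2.2 - 3.5j, -4.5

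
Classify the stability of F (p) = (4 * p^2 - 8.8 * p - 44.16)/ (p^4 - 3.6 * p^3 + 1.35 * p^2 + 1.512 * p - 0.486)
Denominator: p^4 - 3.6*p^3 + 1.35*p^2 + 1.512*p - 0.486 = (p - 0.3)(p - 0.9)(p - 3)(p + 0.6). Poles: -0.6, 0.3, 0.9, 3. Unstable (3 pole(s) in RHP)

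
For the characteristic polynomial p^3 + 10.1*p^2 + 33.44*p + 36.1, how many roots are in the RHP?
p^3 + 10.1*p^2 + 33.44*p + 36.1 = (p + 3.8)(p + 2.5)(p + 3.8). Poles: -2.5, -3.8, -3.8. RHP poles (Re>0): 0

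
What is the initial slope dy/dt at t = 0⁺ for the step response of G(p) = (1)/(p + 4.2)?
IVT: y'(0⁺) = lim_{p→∞} p²·Y(p) = lim_{p→∞} p·G(p).
deg(num) = 0, deg(den) = 1, relative degree = 1, so p·G(p) → (leading num)/(leading den) = 1/1 = 1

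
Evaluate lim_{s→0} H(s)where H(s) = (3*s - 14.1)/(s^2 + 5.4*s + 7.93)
DC gain = H(0) = num(0)/den(0) = -14.1/7.93 = -1.778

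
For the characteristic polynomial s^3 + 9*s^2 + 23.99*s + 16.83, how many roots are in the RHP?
s^3 + 9*s^2 + 23.99*s + 16.83 = (s + 3.4)(s + 1.1)(s + 4.5). Poles: -1.1, -3.4, -4.5. RHP poles (Re>0): 0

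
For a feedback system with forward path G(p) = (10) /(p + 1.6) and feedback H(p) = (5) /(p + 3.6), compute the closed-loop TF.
Closed-loop T = G/(1+GH).
Numerator: G_num * H_den = 10*p + 36.
Denominator: G_den * H_den + G_num * H_num = (p^2 + 5.2*p + 5.76) + (50) = p^2 + 5.2*p + 55.76.
T(p) = (10*p + 36)/(p^2 + 5.2*p + 55.76)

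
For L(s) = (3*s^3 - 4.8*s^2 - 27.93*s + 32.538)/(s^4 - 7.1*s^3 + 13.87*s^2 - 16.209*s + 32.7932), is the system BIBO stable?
Denominator: s^4 - 7.1*s^3 + 13.87*s^2 - 16.209*s + 32.7932 = (s - 2.9)(s - 4.4)(s^2 + 0.2*s + 2.57). Poles: -0.1 + 1.6j, -0.1 - 1.6j, 2.9, 4.4. All Re(p)<0: No (unstable)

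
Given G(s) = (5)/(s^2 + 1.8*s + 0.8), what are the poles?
Set denominator = 0: s^2 + 1.8*s + 0.8 = (s + 1)(s + 0.8) = 0 → Poles: -0.8, -1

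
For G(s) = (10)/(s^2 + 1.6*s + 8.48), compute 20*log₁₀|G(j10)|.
Substitute s = j*10: G(j10) = -0.106025 - 0.0185359j.
|G(j10)| = sqrt(Re² + Im²) = 0.1076.
20*log₁₀(0.1076) = -19.36 dB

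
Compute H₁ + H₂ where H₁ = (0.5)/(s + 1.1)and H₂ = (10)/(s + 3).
Parallel: H = H₁ + H₂ = (n₁·d₂ + n₂·d₁)/(d₁·d₂).
n₁·d₂ = 0.5*s + 1.5. n₂·d₁ = 10*s + 11. Sum = 10.5*s + 12.5. d₁·d₂ = s^2 + 4.1*s + 3.3.
H(s) = (10.5*s + 12.5)/(s^2 + 4.1*s + 3.3)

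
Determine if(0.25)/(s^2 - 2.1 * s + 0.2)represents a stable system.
Denominator: s^2 - 2.1*s + 0.2 = (s - 0.1)(s - 2). Poles: 0.1, 2. All Re(p)<0: No (unstable)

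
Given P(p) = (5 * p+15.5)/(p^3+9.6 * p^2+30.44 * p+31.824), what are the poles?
Set denominator = 0: p^3 + 9.6*p^2 + 30.44*p + 31.824 = (p + 3.4)(p + 2.6)(p + 3.6) = 0 → Poles: -2.6, -3.4, -3.6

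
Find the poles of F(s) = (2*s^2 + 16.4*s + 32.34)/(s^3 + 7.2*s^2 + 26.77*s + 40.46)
Set denominator = 0: s^3 + 7.2*s^2 + 26.77*s + 40.46 = (s + 2.8)(s^2 + 4.4*s + 14.45) = 0 → Poles: -2.2 + 3.1j, -2.2 - 3.1j, -2.8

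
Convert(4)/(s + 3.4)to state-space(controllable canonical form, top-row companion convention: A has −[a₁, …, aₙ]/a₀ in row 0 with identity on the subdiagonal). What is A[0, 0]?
Reachable canonical form for den = s + 3.4: top row of A = -[a₁,a₂,...,aₙ]/a₀, ones on the subdiagonal, zeros elsewhere.
A = [[-3.4]].
A[0,0] = -3.4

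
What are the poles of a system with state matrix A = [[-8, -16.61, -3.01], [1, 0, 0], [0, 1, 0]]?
Eigenvalues solve det(λI - A) = 0.
Characteristic polynomial: λ^3 + 8*λ^2 + 16.61*λ + 3.01 = 0.
Factor: (λ + 4.3)(λ + 3.5)(λ + 0.2) = 0.
Roots: -0.2, -3.5, -4.3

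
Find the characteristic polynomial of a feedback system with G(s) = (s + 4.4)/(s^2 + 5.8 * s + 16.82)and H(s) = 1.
Characteristic poly = G_den * H_den + G_num * H_num = (s^2 + 5.8*s + 16.82) + (s + 4.4) = s^2 + 6.8*s + 21.22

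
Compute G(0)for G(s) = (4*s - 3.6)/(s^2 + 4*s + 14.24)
DC gain = G(0) = num(0)/den(0) = -3.6/14.24 = -0.2528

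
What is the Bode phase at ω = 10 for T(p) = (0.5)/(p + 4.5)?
Substitute p = j*10: T(j10) = 0.018711 - 0.04158j.
∠T(j10) = atan2(Im, Re) = atan2(-0.04158, 0.018711) = -65.77°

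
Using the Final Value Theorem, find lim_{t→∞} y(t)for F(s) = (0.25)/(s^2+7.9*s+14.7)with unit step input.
FVT: lim_{t→∞} y(t) = lim_{s→0} s*Y(s) where Y(s) = F(s)/s.
= lim_{s→0} F(s) = F(0) = num(0)/den(0) = 0.25/14.7 = 0.01701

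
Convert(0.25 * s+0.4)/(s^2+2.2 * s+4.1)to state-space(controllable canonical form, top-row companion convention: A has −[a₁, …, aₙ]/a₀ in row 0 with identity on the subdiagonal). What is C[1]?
Reachable canonical form: C = numerator coefficients (right-aligned, zero-padded to length n).
num = 0.25*s + 0.4, C = [[0.25, 0.4]].
C[1] = 0.4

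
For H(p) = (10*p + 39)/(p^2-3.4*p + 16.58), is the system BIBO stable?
Denominator: p^2 - 3.4*p + 16.58. Poles: 1.7 + 3.7j, 1.7 - 3.7j. All Re(p)<0: No (unstable)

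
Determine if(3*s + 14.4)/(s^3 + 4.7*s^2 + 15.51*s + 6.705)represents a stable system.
Denominator: s^3 + 4.7*s^2 + 15.51*s + 6.705 = (s + 0.5)(s^2 + 4.2*s + 13.41). Poles: -0.5, -2.1 + 3j, -2.1 - 3j. All Re(p)<0: Yes (stable)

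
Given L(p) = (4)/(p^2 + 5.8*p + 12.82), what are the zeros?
Numerator is a nonzero constant (4) → Zeros: none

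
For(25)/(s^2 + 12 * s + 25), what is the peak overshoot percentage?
Standard form: ωn²/(s²+2ζωn·s+ωn²) → ωn = 5, ζ = 1.2.
ζ ≥ 1, so the response is non-oscillatory: peak overshoot = 0%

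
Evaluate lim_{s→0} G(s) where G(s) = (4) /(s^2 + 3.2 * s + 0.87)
DC gain = G(0) = num(0)/den(0) = 4/0.87 = 4.598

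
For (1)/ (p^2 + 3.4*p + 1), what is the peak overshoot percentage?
Standard form: ωn²/(p²+2ζωn·p+ωn²) → ωn = 1, ζ = 1.7.
ζ ≥ 1, so the response is non-oscillatory: peak overshoot = 0%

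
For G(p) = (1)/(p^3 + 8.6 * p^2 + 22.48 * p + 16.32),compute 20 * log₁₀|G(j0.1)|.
Substitute p = j*0.1: G(j0.1) = 0.0604412 - 0.00836586j.
|G(j0.1)| = sqrt(Re² + Im²) = 0.06102.
20*log₁₀(0.06102) = -24.29 dB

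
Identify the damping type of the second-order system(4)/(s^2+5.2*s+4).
Standard form: ωn²/(s²+2ζωn·s+ωn²) gives ωn=2, ζ=1.3.
Overdamped (ζ = 1.3 > 1)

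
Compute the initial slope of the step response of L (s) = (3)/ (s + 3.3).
IVT: y'(0⁺) = lim_{s→∞} s²·Y(s) = lim_{s→∞} s·L(s).
deg(num) = 0, deg(den) = 1, relative degree = 1, so s·L(s) → (leading num)/(leading den) = 3/1 = 3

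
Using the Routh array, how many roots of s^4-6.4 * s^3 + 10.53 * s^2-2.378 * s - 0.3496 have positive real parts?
Routh array:
s^4: [1, 10.53, -0.3496]; s^3: [-6.4, -2.378]; s^2: [10.1584, -0.3496]; s^1: [-2.59825]; s^0: [-0.3496]
First column: [1, -6.4, 10.1584, -2.59825, -0.3496]. Sign changes = RHP roots = 3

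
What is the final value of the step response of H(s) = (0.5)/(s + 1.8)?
FVT: lim_{t→∞} y(t) = lim_{s→0} s*Y(s) where Y(s) = H(s)/s.
= lim_{s→0} H(s) = H(0) = num(0)/den(0) = 0.5/1.8 = 0.2778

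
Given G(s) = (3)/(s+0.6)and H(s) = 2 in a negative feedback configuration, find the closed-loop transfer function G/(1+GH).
Closed-loop T = G/(1+GH).
Numerator: G_num * H_den = 3.
Denominator: G_den * H_den + G_num * H_num = (s + 0.6) + (6) = s + 6.6.
T(s) = (3)/(s + 6.6)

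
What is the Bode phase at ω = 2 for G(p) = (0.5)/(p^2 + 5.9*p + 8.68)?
Substitute p = j*2: G(j2) = 0.0145213 - 0.0366136j.
∠G(j2) = atan2(Im, Re) = atan2(-0.0366136, 0.0145213) = -68.37°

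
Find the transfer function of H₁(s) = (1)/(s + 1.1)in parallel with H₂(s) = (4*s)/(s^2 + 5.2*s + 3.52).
Parallel: H = H₁ + H₂ = (n₁·d₂ + n₂·d₁)/(d₁·d₂).
n₁·d₂ = s^2 + 5.2*s + 3.52. n₂·d₁ = 4*s^2 + 4.4*s. Sum = 5*s^2 + 9.6*s + 3.52. d₁·d₂ = s^3 + 6.3*s^2 + 9.24*s + 3.872.
H(s) = (5*s^2 + 9.6*s + 3.52)/(s^3 + 6.3*s^2 + 9.24*s + 3.872)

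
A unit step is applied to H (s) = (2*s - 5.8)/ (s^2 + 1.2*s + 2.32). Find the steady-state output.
FVT: lim_{t→∞} y(t) = lim_{s→0} s*Y(s) where Y(s) = H(s)/s.
= lim_{s→0} H(s) = H(0) = num(0)/den(0) = -5.8/2.32 = -2.5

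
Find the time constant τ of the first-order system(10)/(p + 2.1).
First-order system: τ = -1/pole. Pole = -2.1. τ = -1/(-2.1) = 0.4762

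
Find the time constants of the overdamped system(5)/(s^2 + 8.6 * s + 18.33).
Overdamped: real poles at -4.7, -3.9. τ = -1/pole → τ₁ = 0.2128, τ₂ = 0.2564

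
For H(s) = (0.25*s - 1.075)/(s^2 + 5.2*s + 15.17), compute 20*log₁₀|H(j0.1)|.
Substitute s = j*0.1: H(j0.1) = -0.0707705 + 0.00407656j.
|H(j0.1)| = sqrt(Re² + Im²) = 0.07089.
20*log₁₀(0.07089) = -22.99 dB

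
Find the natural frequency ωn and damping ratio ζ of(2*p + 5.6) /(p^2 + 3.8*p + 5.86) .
Underdamped: complex pole -1.9 + 1.5j. ωn = |pole| = 2.421, ζ = -Re(pole)/ωn = 0.7849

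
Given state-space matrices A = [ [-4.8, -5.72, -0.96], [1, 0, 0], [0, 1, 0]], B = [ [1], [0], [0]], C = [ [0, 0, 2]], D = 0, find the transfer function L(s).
L(s) = C(sI - A)⁻¹B + D.
Characteristic polynomial det(sI - A) = s^3 + 4.8*s^2 + 5.72*s + 0.96.
Numerator from C·adj(sI-A)·B + D·det(sI-A) = 2.
L(s) = (2)/(s^3 + 4.8*s^2 + 5.72*s + 0.96)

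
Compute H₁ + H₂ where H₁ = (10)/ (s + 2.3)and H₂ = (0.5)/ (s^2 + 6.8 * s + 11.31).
Parallel: H = H₁ + H₂ = (n₁·d₂ + n₂·d₁)/(d₁·d₂).
n₁·d₂ = 10*s^2 + 68*s + 113.1. n₂·d₁ = 0.5*s + 1.15. Sum = 10*s^2 + 68.5*s + 114.25. d₁·d₂ = s^3 + 9.1*s^2 + 26.95*s + 26.013.
H(s) = (10*s^2 + 68.5*s + 114.25)/(s^3 + 9.1*s^2 + 26.95*s + 26.013)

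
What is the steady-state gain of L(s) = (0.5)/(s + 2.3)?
DC gain = L(0) = num(0)/den(0) = 0.5/2.3 = 0.2174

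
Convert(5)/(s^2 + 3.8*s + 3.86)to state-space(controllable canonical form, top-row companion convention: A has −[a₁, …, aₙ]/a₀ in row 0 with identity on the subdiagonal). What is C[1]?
Reachable canonical form: C = numerator coefficients (right-aligned, zero-padded to length n).
num = 5, C = [[0, 5]].
C[1] = 5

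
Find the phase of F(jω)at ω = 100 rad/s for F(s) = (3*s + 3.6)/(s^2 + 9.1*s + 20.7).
Substitute s = j*100: F(j100) = 0.00236096 - 0.0298469j.
∠F(j100) = atan2(Im, Re) = atan2(-0.0298469, 0.00236096) = -85.48°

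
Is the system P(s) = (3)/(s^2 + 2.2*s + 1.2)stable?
Denominator: s^2 + 2.2*s + 1.2 = (s + 1)(s + 1.2). Poles: -1, -1.2. All Re(p)<0: Yes (stable)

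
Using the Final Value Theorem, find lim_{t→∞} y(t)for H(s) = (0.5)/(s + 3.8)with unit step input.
FVT: lim_{t→∞} y(t) = lim_{s→0} s*Y(s) where Y(s) = H(s)/s.
= lim_{s→0} H(s) = H(0) = num(0)/den(0) = 0.5/3.8 = 0.1316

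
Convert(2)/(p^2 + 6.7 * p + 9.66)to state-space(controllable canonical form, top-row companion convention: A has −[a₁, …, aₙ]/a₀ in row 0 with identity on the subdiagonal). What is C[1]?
Reachable canonical form: C = numerator coefficients (right-aligned, zero-padded to length n).
num = 2, C = [[0, 2]].
C[1] = 2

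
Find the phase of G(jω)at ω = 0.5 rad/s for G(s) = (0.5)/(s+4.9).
Substitute s = j*0.5: G(j0.5) = 0.100989 - 0.010305j.
∠G(j0.5) = atan2(Im, Re) = atan2(-0.010305, 0.100989) = -5.83°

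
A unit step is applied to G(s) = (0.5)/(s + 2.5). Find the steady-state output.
FVT: lim_{t→∞} y(t) = lim_{s→0} s*Y(s) where Y(s) = G(s)/s.
= lim_{s→0} G(s) = G(0) = num(0)/den(0) = 0.5/2.5 = 0.2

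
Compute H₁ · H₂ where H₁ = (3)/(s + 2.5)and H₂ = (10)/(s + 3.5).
Series: H = H₁ · H₂ = (n₁·n₂)/(d₁·d₂).
Num: n₁·n₂ = 30. Den: d₁·d₂ = s^2 + 6*s + 8.75.
H(s) = (30)/(s^2 + 6*s + 8.75)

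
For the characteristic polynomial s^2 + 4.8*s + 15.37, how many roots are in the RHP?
Poles: -2.4 + 3.1j, -2.4 - 3.1j. RHP poles (Re>0): 0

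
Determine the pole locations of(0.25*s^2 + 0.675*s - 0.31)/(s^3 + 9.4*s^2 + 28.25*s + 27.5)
Set denominator = 0: s^3 + 9.4*s^2 + 28.25*s + 27.5 = (s + 2.5)(s + 2.5)(s + 4.4) = 0 → Poles: -2.5, -2.5, -4.4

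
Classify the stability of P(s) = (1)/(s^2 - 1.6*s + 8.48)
Denominator: s^2 - 1.6*s + 8.48. Poles: 0.8 + 2.8j, 0.8 - 2.8j. Unstable (2 pole(s) in RHP)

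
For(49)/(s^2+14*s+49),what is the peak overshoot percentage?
Standard form: ωn²/(s²+2ζωn·s+ωn²) → ωn = 7, ζ = 1.
ζ ≥ 1, so the response is non-oscillatory: peak overshoot = 0%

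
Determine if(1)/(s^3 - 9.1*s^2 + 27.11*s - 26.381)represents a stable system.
Denominator: s^3 - 9.1*s^2 + 27.11*s - 26.381 = (s - 3.1)(s - 3.7)(s - 2.3). Poles: 2.3, 3.1, 3.7. All Re(p)<0: No (unstable)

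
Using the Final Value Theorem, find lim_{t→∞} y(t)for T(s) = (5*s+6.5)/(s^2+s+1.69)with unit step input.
FVT: lim_{t→∞} y(t) = lim_{s→0} s*Y(s) where Y(s) = T(s)/s.
= lim_{s→0} T(s) = T(0) = num(0)/den(0) = 6.5/1.69 = 3.846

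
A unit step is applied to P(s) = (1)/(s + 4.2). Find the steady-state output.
FVT: lim_{t→∞} y(t) = lim_{s→0} s*Y(s) where Y(s) = P(s)/s.
= lim_{s→0} P(s) = P(0) = num(0)/den(0) = 1/4.2 = 0.2381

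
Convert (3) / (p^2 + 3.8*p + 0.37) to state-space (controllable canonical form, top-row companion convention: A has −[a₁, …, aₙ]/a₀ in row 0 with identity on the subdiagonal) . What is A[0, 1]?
Reachable canonical form for den = p^2 + 3.8*p + 0.37: top row of A = -[a₁,a₂,...,aₙ]/a₀, ones on the subdiagonal, zeros elsewhere.
A = [[-3.8, -0.37], [1, 0]].
A[0,1] = -0.37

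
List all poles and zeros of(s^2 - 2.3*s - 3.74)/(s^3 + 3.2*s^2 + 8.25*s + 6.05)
Set denominator = 0: s^3 + 3.2*s^2 + 8.25*s + 6.05 = (s + 1)(s^2 + 2.2*s + 6.05) = 0 → Poles: -1, -1.1 + 2.2j, -1.1 - 2.2j
Set numerator = 0: s^2 - 2.3*s - 3.74 = (s - 3.4)(s + 1.1) = 0 → Zeros: -1.1, 3.4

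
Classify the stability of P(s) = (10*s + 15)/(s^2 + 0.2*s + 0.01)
Denominator: s^2 + 0.2*s + 0.01 = (s + 0.1)(s + 0.1). Poles: -0.1, -0.1. Stable (all poles in LHP)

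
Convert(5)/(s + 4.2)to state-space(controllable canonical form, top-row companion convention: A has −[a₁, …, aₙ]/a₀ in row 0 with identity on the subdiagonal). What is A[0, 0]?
Reachable canonical form for den = s + 4.2: top row of A = -[a₁,a₂,...,aₙ]/a₀, ones on the subdiagonal, zeros elsewhere.
A = [[-4.2]].
A[0,0] = -4.2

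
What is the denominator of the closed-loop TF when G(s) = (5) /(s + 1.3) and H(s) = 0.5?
Characteristic poly = G_den * H_den + G_num * H_num = (s + 1.3) + (2.5) = s + 3.8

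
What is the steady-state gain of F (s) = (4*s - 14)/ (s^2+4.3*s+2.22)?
DC gain = F(0) = num(0)/den(0) = -14/2.22 = -6.306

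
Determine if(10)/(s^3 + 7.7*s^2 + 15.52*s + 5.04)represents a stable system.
Denominator: s^3 + 7.7*s^2 + 15.52*s + 5.04 = (s + 0.4)(s + 2.8)(s + 4.5). Poles: -0.4, -2.8, -4.5. All Re(p)<0: Yes (stable)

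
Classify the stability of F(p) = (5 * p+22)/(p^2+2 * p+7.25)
Denominator: p^2 + 2*p + 7.25. Poles: -1 + 2.5j, -1 - 2.5j. Stable (all poles in LHP)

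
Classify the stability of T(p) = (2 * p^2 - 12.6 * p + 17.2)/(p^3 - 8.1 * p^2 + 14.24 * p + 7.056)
Denominator: p^3 - 8.1*p^2 + 14.24*p + 7.056 = (p - 4.9)(p - 3.6)(p + 0.4). Poles: -0.4, 3.6, 4.9. Unstable (2 pole(s) in RHP)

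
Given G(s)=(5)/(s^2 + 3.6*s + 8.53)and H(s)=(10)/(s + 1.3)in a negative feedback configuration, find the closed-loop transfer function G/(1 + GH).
Closed-loop T = G/(1+GH).
Numerator: G_num * H_den = 5*s + 6.5.
Denominator: G_den * H_den + G_num * H_num = (s^3 + 4.9*s^2 + 13.21*s + 11.089) + (50) = s^3 + 4.9*s^2 + 13.21*s + 61.089.
T(s) = (5*s + 6.5)/(s^3 + 4.9*s^2 + 13.21*s + 61.089)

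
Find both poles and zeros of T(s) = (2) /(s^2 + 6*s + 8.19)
Set denominator = 0: s^2 + 6*s + 8.19 = (s + 2.1)(s + 3.9) = 0 → Poles: -2.1, -3.9
Numerator is a nonzero constant (2) → Zeros: none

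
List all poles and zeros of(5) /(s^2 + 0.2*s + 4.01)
Set denominator = 0: s^2 + 0.2*s + 4.01 = 0 → Poles: -0.1 + 2j, -0.1 - 2j
Numerator is a nonzero constant (5) → Zeros: none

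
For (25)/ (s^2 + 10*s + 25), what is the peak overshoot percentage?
Standard form: ωn²/(s²+2ζωn·s+ωn²) → ωn = 5, ζ = 1.
ζ ≥ 1, so the response is non-oscillatory: peak overshoot = 0%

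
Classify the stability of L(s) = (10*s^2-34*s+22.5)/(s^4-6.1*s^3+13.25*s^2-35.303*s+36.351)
Denominator: s^4 - 6.1*s^3 + 13.25*s^2 - 35.303*s + 36.351 = (s - 1.4)(s - 4.5)(s^2 - 0.2*s + 5.77). Poles: 0.1 + 2.4j, 0.1 - 2.4j, 1.4, 4.5. Unstable (4 pole(s) in RHP)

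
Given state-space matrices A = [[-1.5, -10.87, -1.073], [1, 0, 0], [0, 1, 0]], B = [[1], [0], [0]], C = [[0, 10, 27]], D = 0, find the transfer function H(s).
H(s) = C(sI - A)⁻¹B + D.
Characteristic polynomial det(sI - A) = s^3 + 1.5*s^2 + 10.87*s + 1.073.
Numerator from C·adj(sI-A)·B + D·det(sI-A) = 10*s + 27.
H(s) = (10*s + 27)/(s^3 + 1.5*s^2 + 10.87*s + 1.073)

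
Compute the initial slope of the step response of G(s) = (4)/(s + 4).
IVT: y'(0⁺) = lim_{s→∞} s²·Y(s) = lim_{s→∞} s·G(s).
deg(num) = 0, deg(den) = 1, relative degree = 1, so s·G(s) → (leading num)/(leading den) = 4/1 = 4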